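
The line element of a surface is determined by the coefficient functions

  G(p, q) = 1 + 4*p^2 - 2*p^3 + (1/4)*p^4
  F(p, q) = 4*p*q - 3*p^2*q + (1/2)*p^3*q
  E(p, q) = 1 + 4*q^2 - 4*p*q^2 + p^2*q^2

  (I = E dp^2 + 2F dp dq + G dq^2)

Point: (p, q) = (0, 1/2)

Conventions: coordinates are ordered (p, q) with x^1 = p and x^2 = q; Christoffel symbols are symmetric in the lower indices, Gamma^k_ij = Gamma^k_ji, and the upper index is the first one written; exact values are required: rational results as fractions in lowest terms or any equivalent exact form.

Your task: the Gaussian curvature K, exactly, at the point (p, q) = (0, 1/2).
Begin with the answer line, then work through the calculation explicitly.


Answer: K = -1

E = 2, F = 0, G = 1, EG - F^2 = 2 at the point
E_p = -1, E_q = 4, F_p = 2, F_q = 0, G_p = 0, G_q = 0
E_qq = 8, F_pq = 4, G_pp = 8
K follows from Brioschi's formula, (det M1 - det M2)/(EG - F^2)^2.
M1 = [[-E_qq/2 + F_pq - G_pp/2, E_p/2, F_p - E_q/2], [F_q - G_p/2, E, F], [G_q/2, F, G]] = [[-4, -1/2, 0], [0, 2, 0], [0, 0, 1]]; det M1 = -8
M2 = [[0, E_q/2, G_p/2], [E_q/2, E, F], [G_p/2, F, G]] = [[0, 2, 0], [2, 2, 0], [0, 0, 1]]; det M2 = -4
det M1 - det M2 = -4; K = -4 / (2)^2 = -1


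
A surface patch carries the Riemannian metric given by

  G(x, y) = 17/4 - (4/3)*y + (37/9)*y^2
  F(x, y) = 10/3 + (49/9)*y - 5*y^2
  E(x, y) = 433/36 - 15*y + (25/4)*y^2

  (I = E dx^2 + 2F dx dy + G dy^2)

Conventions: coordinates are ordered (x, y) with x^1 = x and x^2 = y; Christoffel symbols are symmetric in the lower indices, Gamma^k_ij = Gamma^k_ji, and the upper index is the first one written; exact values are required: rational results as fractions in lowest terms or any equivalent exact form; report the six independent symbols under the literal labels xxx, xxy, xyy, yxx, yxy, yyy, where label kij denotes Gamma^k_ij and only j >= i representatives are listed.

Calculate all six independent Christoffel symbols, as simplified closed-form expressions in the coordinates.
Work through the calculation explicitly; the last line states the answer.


E = 433/36 - 15*y + (25/4)*y^2; F = 10/3 + (49/9)*y - 5*y^2; G = 17/4 - (4/3)*y + (37/9)*y^2
Gamma^k_ij = (1/2) g^{kl} (d_i g_jl + d_j g_il - d_l g_ij), with g^inv = (1/(EG-F^2)) [[G, -F], [-F, E]]
first partials: E_x = 0, E_y = -15 + (25/2)*y, F_x = 0, F_y = 49/9 - 10*y, G_x = 0, G_y = -4/3 + (74/9)*y
D = EG - F^2 = 5761/144 - (1393/12)*y + (14357/144)*y^2 - (140/9)*y^3 + (25/36)*y^4
expanded: Gamma^x_xx = (G E_x - 2F F_x + F E_y)/(2D), Gamma^x_xy = (G E_y - F G_x)/(2D), Gamma^x_yy = (2G F_y - G G_x - F G_y)/(2D), Gamma^y_xx = (2E F_x - E E_y - F E_x)/(2D), Gamma^y_xy = (E G_x - F E_y)/(2D), Gamma^y_yy = (E G_y - 2F F_y + F G_x)/(2D); substitute and cancel common factors

Answer: Gamma_xxx = (-4500*y^3 + 10300*y^2 - 2880*y - 3600)/(100*y^4 - 2240*y^3 + 14357*y^2 - 16716*y + 5761), Gamma_xxy = (3700*y^3 - 5640*y^2 + 5265*y - 4590)/(100*y^4 - 2240*y^3 + 14357*y^2 - 16716*y + 5761), Gamma_xyy = (-2960*y^3 + 1440*y^2 - 8616*y + 3652)/(100*y^4 - 2240*y^3 + 14357*y^2 - 16716*y + 5761), Gamma_yxx = (-5625*y^3 + 20250*y^2 - 27025*y + 12990)/(100*y^4 - 2240*y^3 + 14357*y^2 - 16716*y + 5761), Gamma_yxy = (4500*y^3 - 10300*y^2 + 2880*y + 3600)/(100*y^4 - 2240*y^3 + 14357*y^2 - 16716*y + 5761), Gamma_yyy = (-3500*y^3 + 2280*y^2 + 9092*y - 3768)/(100*y^4 - 2240*y^3 + 14357*y^2 - 16716*y + 5761)


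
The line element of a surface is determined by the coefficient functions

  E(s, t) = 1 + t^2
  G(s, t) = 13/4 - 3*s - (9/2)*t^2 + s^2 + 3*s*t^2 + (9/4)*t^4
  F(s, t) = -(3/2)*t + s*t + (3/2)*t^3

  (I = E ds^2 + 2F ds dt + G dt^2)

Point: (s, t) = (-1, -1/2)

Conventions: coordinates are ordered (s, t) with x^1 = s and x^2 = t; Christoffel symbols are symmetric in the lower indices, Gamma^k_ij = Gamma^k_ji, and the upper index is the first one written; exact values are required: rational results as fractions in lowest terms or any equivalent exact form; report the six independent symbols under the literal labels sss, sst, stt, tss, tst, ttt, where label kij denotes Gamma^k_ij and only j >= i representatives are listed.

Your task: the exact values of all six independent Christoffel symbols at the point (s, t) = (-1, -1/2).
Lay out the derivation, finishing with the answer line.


E = 5/4, F = 17/16, G = 353/64 at the point
E_s = 0, E_t = -1, F_s = -1/2, F_t = -11/8, G_s = -17/4, G_t = 51/8
EG - F^2 = 369/64;  g^inv = (64/369) * [[353/64, -17/16], [-17/16, 5/4]]
first-kind symbols [ij,l] = (1/2)(d_i g_jl + d_j g_il - d_l g_ij): [ss,s] = E_s/2 = 0, [ss,t] = F_s - E_t/2 = 0, [st,s] = E_t/2 = -1/2, [st,t] = G_s/2 = -17/8, [tt,s] = F_t - G_s/2 = 3/4, [tt,t] = G_t/2 = 51/16
Gamma^s_ij = (G*[ij,s] - F*[ij,t])/(EG - F^2), Gamma^t_ij = (E*[ij,t] - F*[ij,s])/(EG - F^2)

Answer: Gamma_sss = 0, Gamma_sst = -32/369, Gamma_stt = 16/123, Gamma_tss = 0, Gamma_tst = -136/369, Gamma_ttt = 68/123


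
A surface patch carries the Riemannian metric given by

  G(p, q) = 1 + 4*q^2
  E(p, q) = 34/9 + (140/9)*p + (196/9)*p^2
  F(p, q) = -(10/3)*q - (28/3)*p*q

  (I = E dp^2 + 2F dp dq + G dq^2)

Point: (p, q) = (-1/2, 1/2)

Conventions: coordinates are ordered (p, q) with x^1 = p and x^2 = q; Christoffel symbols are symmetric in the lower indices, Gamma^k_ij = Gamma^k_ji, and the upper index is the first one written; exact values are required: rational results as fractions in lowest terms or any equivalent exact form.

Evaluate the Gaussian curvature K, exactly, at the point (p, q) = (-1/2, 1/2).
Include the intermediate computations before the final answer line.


E = 13/9, F = 2/3, G = 2, EG - F^2 = 22/9 at the point
E_p = -56/9, E_q = 0, F_p = -14/3, F_q = 4/3, G_p = 0, G_q = 4
E_qq = 0, F_pq = -28/3, G_pp = 0
Evaluate Brioschi's two determinant matrices M1, M2 and divide by (EG - F^2)^2.
M1 = [[-E_qq/2 + F_pq - G_pp/2, E_p/2, F_p - E_q/2], [F_q - G_p/2, E, F], [G_q/2, F, G]] = [[-28/3, -28/9, -14/3], [4/3, 13/9, 2/3], [2, 2/3, 2]]; det M1 = -28/3
M2 = [[0, E_q/2, G_p/2], [E_q/2, E, F], [G_p/2, F, G]] = [[0, 0, 0], [0, 13/9, 2/3], [0, 2/3, 2]]; det M2 = 0
det M1 - det M2 = -28/3; K = -28/3 / (22/9)^2 = -189/121

Answer: K = -189/121


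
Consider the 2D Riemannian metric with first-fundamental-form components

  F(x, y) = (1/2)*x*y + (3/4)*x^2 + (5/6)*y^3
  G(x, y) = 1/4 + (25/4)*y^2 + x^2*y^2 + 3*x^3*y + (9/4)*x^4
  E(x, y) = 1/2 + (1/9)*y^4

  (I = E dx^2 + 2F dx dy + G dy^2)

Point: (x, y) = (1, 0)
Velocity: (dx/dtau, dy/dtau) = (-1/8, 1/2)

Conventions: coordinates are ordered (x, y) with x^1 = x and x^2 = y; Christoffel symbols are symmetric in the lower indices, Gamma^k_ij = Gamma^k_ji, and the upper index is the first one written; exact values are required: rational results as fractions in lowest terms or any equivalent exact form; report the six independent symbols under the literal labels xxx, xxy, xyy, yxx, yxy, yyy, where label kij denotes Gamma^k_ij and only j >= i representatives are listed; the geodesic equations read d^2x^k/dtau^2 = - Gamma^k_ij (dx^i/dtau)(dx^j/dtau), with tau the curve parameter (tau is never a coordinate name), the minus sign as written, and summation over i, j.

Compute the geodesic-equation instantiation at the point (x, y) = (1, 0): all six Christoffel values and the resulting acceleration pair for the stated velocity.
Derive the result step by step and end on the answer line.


E = 1/2, F = 3/4, G = 5/2 at the point
E_x = 0, E_y = 0, F_x = 3/2, F_y = 1/2, G_x = 9, G_y = 3
EG - F^2 = 11/16;  g^inv = (16/11) * [[5/2, -3/4], [-3/4, 1/2]]
first-kind symbols [ij,l] = (1/2)(d_i g_jl + d_j g_il - d_l g_ij): [xx,x] = E_x/2 = 0, [xx,y] = F_x - E_y/2 = 3/2, [xy,x] = E_y/2 = 0, [xy,y] = G_x/2 = 9/2, [yy,x] = F_y - G_x/2 = -4, [yy,y] = G_y/2 = 3/2
Gamma^x_ij = (G*[ij,x] - F*[ij,y])/(EG - F^2), Gamma^y_ij = (E*[ij,y] - F*[ij,x])/(EG - F^2)
Gamma_xxx = -18/11, Gamma_xxy = -54/11, Gamma_xyy = -178/11, Gamma_yxx = 12/11, Gamma_yxy = 36/11, Gamma_yyy = 60/11
d^2x/dtau^2 = -(Gamma_xxx*(-1/8)^2 + 2*Gamma_xxy*(-1/8)*(1/2) + Gamma_xyy*(1/2)^2) = 1217/352
d^2y/dtau^2 = -(Gamma_yxx*(-1/8)^2 + 2*Gamma_yxy*(-1/8)*(1/2) + Gamma_yyy*(1/2)^2) = -171/176

Answer: Gamma_xxx = -18/11, Gamma_xxy = -54/11, Gamma_xyy = -178/11, Gamma_yxx = 12/11, Gamma_yxy = 36/11, Gamma_yyy = 60/11; accelerations (d^2x/dtau^2, d^2y/dtau^2) = (1217/352, -171/176)


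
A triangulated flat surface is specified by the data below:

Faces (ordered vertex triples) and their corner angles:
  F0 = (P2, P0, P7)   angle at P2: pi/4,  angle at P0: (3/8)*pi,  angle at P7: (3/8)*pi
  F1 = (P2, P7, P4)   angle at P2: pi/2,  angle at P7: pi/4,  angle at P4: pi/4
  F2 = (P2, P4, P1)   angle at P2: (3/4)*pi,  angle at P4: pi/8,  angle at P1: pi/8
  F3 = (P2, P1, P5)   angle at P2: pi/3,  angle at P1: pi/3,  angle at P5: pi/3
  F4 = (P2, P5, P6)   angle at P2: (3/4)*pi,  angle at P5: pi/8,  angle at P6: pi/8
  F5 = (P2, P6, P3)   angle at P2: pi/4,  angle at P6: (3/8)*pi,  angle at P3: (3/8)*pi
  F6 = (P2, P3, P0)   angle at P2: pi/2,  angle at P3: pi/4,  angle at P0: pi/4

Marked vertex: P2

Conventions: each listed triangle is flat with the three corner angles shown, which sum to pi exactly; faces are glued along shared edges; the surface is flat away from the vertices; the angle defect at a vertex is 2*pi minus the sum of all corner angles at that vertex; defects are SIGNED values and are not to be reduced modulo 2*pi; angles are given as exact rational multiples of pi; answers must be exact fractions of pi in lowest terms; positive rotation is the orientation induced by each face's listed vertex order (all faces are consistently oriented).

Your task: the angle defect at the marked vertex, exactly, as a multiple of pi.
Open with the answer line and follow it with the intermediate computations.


Answer: defect(P2) = (-4/3)*pi

Sum of corner angles at P2: (10/3)*pi
defect = 2*pi - (10/3)*pi


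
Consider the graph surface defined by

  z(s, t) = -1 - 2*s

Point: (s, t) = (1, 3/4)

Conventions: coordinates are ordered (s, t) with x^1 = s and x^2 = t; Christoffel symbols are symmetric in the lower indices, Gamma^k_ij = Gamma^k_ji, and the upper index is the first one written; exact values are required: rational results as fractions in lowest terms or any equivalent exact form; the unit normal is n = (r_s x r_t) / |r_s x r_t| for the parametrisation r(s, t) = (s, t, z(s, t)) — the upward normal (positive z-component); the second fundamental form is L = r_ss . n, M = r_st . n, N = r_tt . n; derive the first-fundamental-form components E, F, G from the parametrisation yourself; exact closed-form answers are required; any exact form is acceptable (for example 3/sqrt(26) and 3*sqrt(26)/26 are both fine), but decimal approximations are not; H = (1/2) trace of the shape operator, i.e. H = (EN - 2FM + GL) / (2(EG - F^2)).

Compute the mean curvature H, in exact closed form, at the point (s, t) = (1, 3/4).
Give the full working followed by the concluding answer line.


z_s = -2, z_t = 0, z_ss = 0, z_st = 0, z_tt = 0
E = 5, F = 0, G = 1; answer radicand W^2 = 5
unnormalised second-form numerators: l = 0, m = 0, n = 0; L = l/sqrt(5), and similarly M = m/sqrt(W^2), N = n/sqrt(W^2)
H = (E*n - 2*F*m + G*l) / (2*(EG - F^2)*sqrt(W^2)); E*n - 2*F*m + G*l = 0, EG - F^2 = 5, so H = (0)/sqrt(5)

Answer: H = 0


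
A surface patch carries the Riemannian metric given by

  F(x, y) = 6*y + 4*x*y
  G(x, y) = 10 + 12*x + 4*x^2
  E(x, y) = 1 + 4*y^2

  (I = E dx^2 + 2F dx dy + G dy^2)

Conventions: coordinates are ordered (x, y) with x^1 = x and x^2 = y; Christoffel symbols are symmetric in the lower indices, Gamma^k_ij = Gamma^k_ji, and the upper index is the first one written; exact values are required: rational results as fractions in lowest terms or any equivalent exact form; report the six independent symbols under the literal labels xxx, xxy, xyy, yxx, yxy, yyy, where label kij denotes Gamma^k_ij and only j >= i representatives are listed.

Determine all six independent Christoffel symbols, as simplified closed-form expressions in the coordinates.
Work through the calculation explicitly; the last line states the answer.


E = 1 + 4*y^2; F = 6*y + 4*x*y; G = 10 + 12*x + 4*x^2
Gamma^k_ij = (1/2) g^{kl} (d_i g_jl + d_j g_il - d_l g_ij), with g^inv = (1/(EG-F^2)) [[G, -F], [-F, E]]
first partials: E_x = 0, E_y = 8*y, F_x = 4*y, F_y = 6 + 4*x, G_x = 12 + 8*x, G_y = 0
D = EG - F^2 = 10 + 12*x + 4*y^2 + 4*x^2
expanded: Gamma^x_xx = (G E_x - 2F F_x + F E_y)/(2D), Gamma^x_xy = (G E_y - F G_x)/(2D), Gamma^x_yy = (2G F_y - G G_x - F G_y)/(2D), Gamma^y_xx = (2E F_x - E E_y - F E_x)/(2D), Gamma^y_xy = (E G_x - F E_y)/(2D), Gamma^y_yy = (E G_y - 2F F_y + F G_x)/(2D); substitute and cancel common factors

Answer: Gamma_xxx = 0, Gamma_xxy = 2*y/(2*x^2 + 6*x + 2*y^2 + 5), Gamma_xyy = 0, Gamma_yxx = 0, Gamma_yxy = (2*x + 3)/(2*x^2 + 6*x + 2*y^2 + 5), Gamma_yyy = 0


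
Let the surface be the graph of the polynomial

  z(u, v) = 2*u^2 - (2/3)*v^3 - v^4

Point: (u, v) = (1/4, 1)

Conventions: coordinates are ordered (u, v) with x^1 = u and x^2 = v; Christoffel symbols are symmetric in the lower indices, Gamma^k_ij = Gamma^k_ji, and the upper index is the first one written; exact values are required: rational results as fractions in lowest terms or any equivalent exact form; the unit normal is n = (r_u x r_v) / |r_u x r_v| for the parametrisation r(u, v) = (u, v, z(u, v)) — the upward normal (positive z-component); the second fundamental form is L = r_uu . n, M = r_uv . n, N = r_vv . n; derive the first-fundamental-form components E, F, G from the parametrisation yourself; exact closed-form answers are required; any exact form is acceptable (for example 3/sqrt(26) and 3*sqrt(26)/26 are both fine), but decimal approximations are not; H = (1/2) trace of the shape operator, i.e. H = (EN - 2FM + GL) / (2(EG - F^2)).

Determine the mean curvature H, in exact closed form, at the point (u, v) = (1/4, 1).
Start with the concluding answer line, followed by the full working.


Answer: H = 29*sqrt(38)/722

z_u = 1, z_v = -6, z_uu = 4, z_uv = 0, z_vv = -16
E = 2, F = -6, G = 37; answer radicand W^2 = 38
unnormalised second-form numerators: l = 4, m = 0, n = -16; L = l/sqrt(38), and similarly M = m/sqrt(W^2), N = n/sqrt(W^2)
H = (E*n - 2*F*m + G*l) / (2*(EG - F^2)*sqrt(W^2)); E*n - 2*F*m + G*l = 116, EG - F^2 = 38, so H = (29/19)/sqrt(38)


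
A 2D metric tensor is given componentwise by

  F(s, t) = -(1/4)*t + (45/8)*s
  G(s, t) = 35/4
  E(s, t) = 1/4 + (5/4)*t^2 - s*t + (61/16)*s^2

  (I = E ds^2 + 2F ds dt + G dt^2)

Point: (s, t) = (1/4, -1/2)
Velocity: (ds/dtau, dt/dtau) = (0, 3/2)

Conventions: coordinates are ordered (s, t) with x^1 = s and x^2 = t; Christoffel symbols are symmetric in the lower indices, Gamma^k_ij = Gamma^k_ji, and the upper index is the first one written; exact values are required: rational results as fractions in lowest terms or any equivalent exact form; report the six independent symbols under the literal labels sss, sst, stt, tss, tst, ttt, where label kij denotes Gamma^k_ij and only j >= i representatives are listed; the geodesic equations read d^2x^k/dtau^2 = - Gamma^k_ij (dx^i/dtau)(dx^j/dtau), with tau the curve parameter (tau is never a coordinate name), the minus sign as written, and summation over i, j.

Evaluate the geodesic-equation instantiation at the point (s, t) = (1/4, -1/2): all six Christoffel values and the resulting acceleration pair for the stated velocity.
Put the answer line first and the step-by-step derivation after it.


Answer: Gamma_sss = 56/421, Gamma_sst = -480/421, Gamma_stt = -160/421, Gamma_tss = 4157/5894, Gamma_tst = 84/421, Gamma_ttt = 28/421; accelerations (d^2s/dtau^2, d^2t/dtau^2) = (360/421, -63/421)

E = 237/256, F = 49/32, G = 35/4 at the point
E_s = 77/32, E_t = -3/2, F_s = 45/8, F_t = -1/4, G_s = 0, G_t = 0
EG - F^2 = 2947/512;  g^inv = (512/2947) * [[35/4, -49/32], [-49/32, 237/256]]
first-kind symbols [ij,l] = (1/2)(d_i g_jl + d_j g_il - d_l g_ij): [ss,s] = E_s/2 = 77/64, [ss,t] = F_s - E_t/2 = 51/8, [st,s] = E_t/2 = -3/4, [st,t] = G_s/2 = 0, [tt,s] = F_t - G_s/2 = -1/4, [tt,t] = G_t/2 = 0
Gamma^s_ij = (G*[ij,s] - F*[ij,t])/(EG - F^2), Gamma^t_ij = (E*[ij,t] - F*[ij,s])/(EG - F^2)
Gamma_sss = 56/421, Gamma_sst = -480/421, Gamma_stt = -160/421, Gamma_tss = 4157/5894, Gamma_tst = 84/421, Gamma_ttt = 28/421
d^2s/dtau^2 = -(Gamma_sss*(0)^2 + 2*Gamma_sst*(0)*(3/2) + Gamma_stt*(3/2)^2) = 360/421
d^2t/dtau^2 = -(Gamma_tss*(0)^2 + 2*Gamma_tst*(0)*(3/2) + Gamma_ttt*(3/2)^2) = -63/421


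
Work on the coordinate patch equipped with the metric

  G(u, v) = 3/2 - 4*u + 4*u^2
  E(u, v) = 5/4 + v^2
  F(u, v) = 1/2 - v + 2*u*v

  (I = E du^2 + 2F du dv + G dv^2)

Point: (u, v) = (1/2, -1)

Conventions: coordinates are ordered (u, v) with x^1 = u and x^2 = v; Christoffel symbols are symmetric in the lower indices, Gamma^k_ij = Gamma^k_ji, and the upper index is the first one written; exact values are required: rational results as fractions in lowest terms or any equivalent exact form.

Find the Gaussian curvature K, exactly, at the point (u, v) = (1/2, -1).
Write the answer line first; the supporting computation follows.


Answer: K = -136/49

E = 9/4, F = 1/2, G = 1/2, EG - F^2 = 7/8 at the point
E_u = 0, E_v = -2, F_u = -2, F_v = 0, G_u = 0, G_v = 0
E_vv = 2, F_uv = 2, G_uu = 8
Evaluate Brioschi's two determinant matrices M1, M2 and divide by (EG - F^2)^2.
M1 = [[-E_vv/2 + F_uv - G_uu/2, E_u/2, F_u - E_v/2], [F_v - G_u/2, E, F], [G_v/2, F, G]] = [[-3, 0, -1], [0, 9/4, 1/2], [0, 1/2, 1/2]]; det M1 = -21/8
M2 = [[0, E_v/2, G_u/2], [E_v/2, E, F], [G_u/2, F, G]] = [[0, -1, 0], [-1, 9/4, 1/2], [0, 1/2, 1/2]]; det M2 = -1/2
det M1 - det M2 = -17/8; K = -17/8 / (7/8)^2 = -136/49


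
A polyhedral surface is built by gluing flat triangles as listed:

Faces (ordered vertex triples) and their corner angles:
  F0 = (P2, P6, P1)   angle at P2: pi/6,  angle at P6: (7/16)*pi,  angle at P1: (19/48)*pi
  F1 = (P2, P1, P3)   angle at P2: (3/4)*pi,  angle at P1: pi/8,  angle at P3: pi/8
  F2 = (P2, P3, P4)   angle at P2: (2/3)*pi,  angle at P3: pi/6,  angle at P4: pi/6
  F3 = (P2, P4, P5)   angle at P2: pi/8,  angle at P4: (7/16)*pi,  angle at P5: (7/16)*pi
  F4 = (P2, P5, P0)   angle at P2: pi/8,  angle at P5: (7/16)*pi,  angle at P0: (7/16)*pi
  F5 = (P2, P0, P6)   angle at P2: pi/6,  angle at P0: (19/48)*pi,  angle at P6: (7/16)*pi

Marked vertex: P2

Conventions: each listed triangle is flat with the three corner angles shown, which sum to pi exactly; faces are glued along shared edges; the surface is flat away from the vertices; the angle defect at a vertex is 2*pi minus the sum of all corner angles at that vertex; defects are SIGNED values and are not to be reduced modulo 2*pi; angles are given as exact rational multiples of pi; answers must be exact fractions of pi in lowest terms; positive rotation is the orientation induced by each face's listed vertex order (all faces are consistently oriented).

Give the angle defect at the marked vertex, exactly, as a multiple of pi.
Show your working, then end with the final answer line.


Sum of corner angles at P2: 2*pi
defect = 2*pi - 2*pi

Answer: defect(P2) = 0


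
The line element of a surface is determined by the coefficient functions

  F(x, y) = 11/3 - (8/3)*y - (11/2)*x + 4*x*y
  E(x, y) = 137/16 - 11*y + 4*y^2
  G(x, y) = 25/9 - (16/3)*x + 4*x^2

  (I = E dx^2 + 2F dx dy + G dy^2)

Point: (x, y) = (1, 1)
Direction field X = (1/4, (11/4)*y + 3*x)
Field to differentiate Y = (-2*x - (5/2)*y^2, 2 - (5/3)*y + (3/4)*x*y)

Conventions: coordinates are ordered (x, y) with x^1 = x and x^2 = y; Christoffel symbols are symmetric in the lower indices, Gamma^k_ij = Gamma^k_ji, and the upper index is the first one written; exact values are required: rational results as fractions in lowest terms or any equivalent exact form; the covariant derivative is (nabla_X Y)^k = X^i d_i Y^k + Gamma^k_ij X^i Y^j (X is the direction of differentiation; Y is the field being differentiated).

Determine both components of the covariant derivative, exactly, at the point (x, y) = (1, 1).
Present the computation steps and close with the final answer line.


E = 25/16, F = -1/2, G = 13/9 at the point
E_x = 0, E_y = -3, F_x = -3/2, F_y = 4/3, G_x = 8/3, G_y = 0
EG - F^2 = 289/144;  g^inv = (144/289) * [[13/9, 1/2], [1/2, 25/16]]
first-kind symbols [ij,l] = (1/2)(d_i g_jl + d_j g_il - d_l g_ij): [xx,x] = E_x/2 = 0, [xx,y] = F_x - E_y/2 = 0, [xy,x] = E_y/2 = -3/2, [xy,y] = G_x/2 = 4/3, [yy,x] = F_y - G_x/2 = 0, [yy,y] = G_y/2 = 0
Gamma^x_ij = (G*[ij,x] - F*[ij,y])/(EG - F^2), Gamma^y_ij = (E*[ij,y] - F*[ij,x])/(EG - F^2)
Gamma_xxx = 0, Gamma_xxy = -216/289, Gamma_xyy = 0, Gamma_yxx = 0, Gamma_yxy = 192/289, Gamma_yyy = 0
X = (1/4, 23/4), Y = (-9/2, 13/12) at the point

Answer: (nabla_X Y)^x = -11691/1156, (nabla_X Y)^y = -76621/3468


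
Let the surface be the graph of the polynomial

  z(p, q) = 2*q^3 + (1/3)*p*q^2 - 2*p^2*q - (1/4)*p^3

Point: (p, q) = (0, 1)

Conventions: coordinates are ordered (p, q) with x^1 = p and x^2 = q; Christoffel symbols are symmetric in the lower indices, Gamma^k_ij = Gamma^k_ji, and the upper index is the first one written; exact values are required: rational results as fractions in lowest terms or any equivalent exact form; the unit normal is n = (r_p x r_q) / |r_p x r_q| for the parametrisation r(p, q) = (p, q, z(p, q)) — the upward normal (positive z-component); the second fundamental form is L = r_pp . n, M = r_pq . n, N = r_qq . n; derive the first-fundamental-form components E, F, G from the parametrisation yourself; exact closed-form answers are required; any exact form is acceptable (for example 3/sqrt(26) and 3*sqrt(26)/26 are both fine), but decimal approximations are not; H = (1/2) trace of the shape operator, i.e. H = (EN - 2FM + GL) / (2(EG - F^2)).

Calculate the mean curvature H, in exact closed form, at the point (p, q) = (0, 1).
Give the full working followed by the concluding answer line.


z_p = 1/3, z_q = 6, z_pp = -4, z_pq = 2/3, z_qq = 12
E = 10/9, F = 2, G = 37; answer radicand W^2 = 334/9
unnormalised second-form numerators: l = -4, m = 2/3, n = 12; L = l/sqrt(334/9), and similarly M = m/sqrt(W^2), N = n/sqrt(W^2)
H = (E*n - 2*F*m + G*l) / (2*(EG - F^2)*sqrt(W^2)); E*n - 2*F*m + G*l = -412/3, EG - F^2 = 334/9, so H = (-309/167)/sqrt(334/9)

Answer: H = -927*sqrt(334)/55778


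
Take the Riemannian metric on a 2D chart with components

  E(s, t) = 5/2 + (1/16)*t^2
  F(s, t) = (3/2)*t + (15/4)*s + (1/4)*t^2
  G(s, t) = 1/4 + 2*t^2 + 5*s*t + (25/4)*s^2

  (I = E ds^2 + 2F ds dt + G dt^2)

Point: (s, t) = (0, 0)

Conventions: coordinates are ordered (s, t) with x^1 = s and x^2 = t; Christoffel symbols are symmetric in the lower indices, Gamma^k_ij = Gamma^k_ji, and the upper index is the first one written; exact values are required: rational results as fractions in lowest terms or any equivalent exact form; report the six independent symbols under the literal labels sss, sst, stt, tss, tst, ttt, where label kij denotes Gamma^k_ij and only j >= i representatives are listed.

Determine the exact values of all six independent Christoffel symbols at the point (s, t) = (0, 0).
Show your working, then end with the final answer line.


E = 5/2, F = 0, G = 1/4 at the point
E_s = 0, E_t = 0, F_s = 15/4, F_t = 3/2, G_s = 0, G_t = 0
EG - F^2 = 5/8;  g^inv = (8/5) * [[1/4, 0], [0, 5/2]]
first-kind symbols [ij,l] = (1/2)(d_i g_jl + d_j g_il - d_l g_ij): [ss,s] = E_s/2 = 0, [ss,t] = F_s - E_t/2 = 15/4, [st,s] = E_t/2 = 0, [st,t] = G_s/2 = 0, [tt,s] = F_t - G_s/2 = 3/2, [tt,t] = G_t/2 = 0
Gamma^s_ij = (G*[ij,s] - F*[ij,t])/(EG - F^2), Gamma^t_ij = (E*[ij,t] - F*[ij,s])/(EG - F^2)

Answer: Gamma_sss = 0, Gamma_sst = 0, Gamma_stt = 3/5, Gamma_tss = 15, Gamma_tst = 0, Gamma_ttt = 0


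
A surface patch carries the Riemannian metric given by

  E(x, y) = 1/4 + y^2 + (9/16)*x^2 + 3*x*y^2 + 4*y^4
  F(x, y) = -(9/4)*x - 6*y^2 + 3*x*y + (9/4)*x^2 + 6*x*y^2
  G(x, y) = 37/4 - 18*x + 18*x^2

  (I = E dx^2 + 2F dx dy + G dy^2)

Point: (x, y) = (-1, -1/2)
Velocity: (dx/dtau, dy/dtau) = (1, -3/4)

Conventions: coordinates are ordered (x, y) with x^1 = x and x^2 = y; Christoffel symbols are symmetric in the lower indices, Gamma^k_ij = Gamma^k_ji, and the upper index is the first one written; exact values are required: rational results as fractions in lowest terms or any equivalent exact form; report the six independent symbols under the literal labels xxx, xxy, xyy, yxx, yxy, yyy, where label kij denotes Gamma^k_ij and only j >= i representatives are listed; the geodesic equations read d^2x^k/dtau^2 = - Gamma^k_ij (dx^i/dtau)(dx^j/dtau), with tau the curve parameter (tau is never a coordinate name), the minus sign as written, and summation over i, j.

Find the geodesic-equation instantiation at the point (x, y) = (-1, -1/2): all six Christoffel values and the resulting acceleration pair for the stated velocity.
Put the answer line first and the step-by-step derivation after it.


Answer: Gamma_xxx = 251/351, Gamma_xxy = 64/13, Gamma_xyy = 11584/117, Gamma_yxx = -23/117, Gamma_yxy = -12/13, Gamma_yyy = -256/39; accelerations (d^2x/dtau^2, d^2y/dtau^2) = (-17207/351, 293/117)

E = 9/16, F = 3, G = 181/4 at the point
E_x = -3/8, E_y = 0, F_x = -27/4, F_y = 9, G_x = -54, G_y = 0
EG - F^2 = 1053/64;  g^inv = (64/1053) * [[181/4, -3], [-3, 9/16]]
first-kind symbols [ij,l] = (1/2)(d_i g_jl + d_j g_il - d_l g_ij): [xx,x] = E_x/2 = -3/16, [xx,y] = F_x - E_y/2 = -27/4, [xy,x] = E_y/2 = 0, [xy,y] = G_x/2 = -27, [yy,x] = F_y - G_x/2 = 36, [yy,y] = G_y/2 = 0
Gamma^x_ij = (G*[ij,x] - F*[ij,y])/(EG - F^2), Gamma^y_ij = (E*[ij,y] - F*[ij,x])/(EG - F^2)
Gamma_xxx = 251/351, Gamma_xxy = 64/13, Gamma_xyy = 11584/117, Gamma_yxx = -23/117, Gamma_yxy = -12/13, Gamma_yyy = -256/39
d^2x/dtau^2 = -(Gamma_xxx*(1)^2 + 2*Gamma_xxy*(1)*(-3/4) + Gamma_xyy*(-3/4)^2) = -17207/351
d^2y/dtau^2 = -(Gamma_yxx*(1)^2 + 2*Gamma_yxy*(1)*(-3/4) + Gamma_yyy*(-3/4)^2) = 293/117


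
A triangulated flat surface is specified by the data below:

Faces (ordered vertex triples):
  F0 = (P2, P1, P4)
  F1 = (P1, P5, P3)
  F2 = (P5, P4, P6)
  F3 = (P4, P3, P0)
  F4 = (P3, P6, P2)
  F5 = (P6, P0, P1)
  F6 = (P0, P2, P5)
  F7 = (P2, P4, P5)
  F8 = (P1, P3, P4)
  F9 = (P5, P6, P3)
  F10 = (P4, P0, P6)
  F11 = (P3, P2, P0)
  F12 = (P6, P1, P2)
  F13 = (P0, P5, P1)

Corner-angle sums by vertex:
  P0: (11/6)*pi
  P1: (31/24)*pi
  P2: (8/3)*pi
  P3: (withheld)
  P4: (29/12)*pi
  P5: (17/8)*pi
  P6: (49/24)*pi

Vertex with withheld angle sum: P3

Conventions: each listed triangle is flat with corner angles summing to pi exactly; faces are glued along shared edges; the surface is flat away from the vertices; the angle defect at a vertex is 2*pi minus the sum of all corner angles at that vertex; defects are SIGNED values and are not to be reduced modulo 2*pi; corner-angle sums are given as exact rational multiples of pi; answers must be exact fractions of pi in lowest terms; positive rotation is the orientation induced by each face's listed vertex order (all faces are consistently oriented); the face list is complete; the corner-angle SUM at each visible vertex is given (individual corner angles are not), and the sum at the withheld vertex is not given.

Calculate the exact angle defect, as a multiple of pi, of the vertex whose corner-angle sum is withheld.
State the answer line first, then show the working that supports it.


Answer: defect(P3) = (3/8)*pi

V = 7, E = 21, F = 14; chi = V - E + F = 0
Gauss-Bonnet: total defect = 2*pi*chi = 0; visible defects sum to (-3/8)*pi


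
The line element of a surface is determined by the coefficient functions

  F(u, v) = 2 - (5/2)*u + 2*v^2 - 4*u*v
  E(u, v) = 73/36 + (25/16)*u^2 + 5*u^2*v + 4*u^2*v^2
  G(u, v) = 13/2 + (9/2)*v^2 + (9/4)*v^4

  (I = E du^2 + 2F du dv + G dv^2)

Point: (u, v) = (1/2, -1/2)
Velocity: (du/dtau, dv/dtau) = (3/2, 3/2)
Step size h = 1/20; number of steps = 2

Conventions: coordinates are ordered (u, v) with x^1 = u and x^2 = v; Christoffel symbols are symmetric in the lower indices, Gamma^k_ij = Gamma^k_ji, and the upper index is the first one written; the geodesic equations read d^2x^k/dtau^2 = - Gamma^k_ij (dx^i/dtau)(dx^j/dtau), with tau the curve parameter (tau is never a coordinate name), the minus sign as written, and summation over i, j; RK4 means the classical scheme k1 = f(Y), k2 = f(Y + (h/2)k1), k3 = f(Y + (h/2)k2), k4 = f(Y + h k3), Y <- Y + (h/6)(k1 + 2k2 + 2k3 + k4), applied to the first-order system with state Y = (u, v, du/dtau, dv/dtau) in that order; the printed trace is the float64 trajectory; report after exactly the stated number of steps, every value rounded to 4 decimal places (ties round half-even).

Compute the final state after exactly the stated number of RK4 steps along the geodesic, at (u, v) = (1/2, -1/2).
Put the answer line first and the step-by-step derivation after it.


Answer: u = 0.6684, v = -0.3497, du/dtau = 1.8319, dv/dtau = 1.5262

f(Y) = (du/dtau, dv/dtau, -Gamma^u_ij Y'^i Y'^j, -Gamma^v_ij Y'^i Y'^j) with the Gammas evaluated at the stage position; h = 0.050000; intermediate values shown to 6 dp
step 0: u = 0.5000, v = -0.5000, du/dtau = 1.5000, dv/dtau = 1.5000
step 1:
  k1: at (u, v) = (0.500000, -0.500000), (du/dtau, dv/dtau) = (1.500000, 1.500000); Gamma_uuu = 0.152596, Gamma_uuv = 0.089832, Gamma_uvv = -2.288991, Gamma_vuu = -0.124696, Gamma_vuv = -0.026028, Gamma_vvv = 0.301036; k1 = (1.500000, 1.500000, 4.402645, -0.279640)
  k2: at (u, v) = (0.537500, -0.462500), (du/dtau, dv/dtau) = (1.610066, 1.493009); Gamma_uuu = 0.192924, Gamma_uuv = 0.126262, Gamma_uvv = -2.222776, Gamma_vuu = -0.163739, Gamma_vuv = -0.034687, Gamma_vvv = 0.276710; k2 = (1.610066, 1.493009, 3.847588, -0.025580)
  k3: at (u, v) = (0.540252, -0.462675), (du/dtau, dv/dtau) = (1.596190, 1.499360); Gamma_uuu = 0.193009, Gamma_uuv = 0.127343, Gamma_uvv = -2.229341, Gamma_vuu = -0.163850, Gamma_vuv = -0.034962, Gamma_vvv = 0.277990; k3 = (1.596190, 1.499360, 3.910458, -0.040137)
  k4: at (u, v) = (0.579809, -0.425032), (du/dtau, dv/dtau) = (1.695523, 1.497993); Gamma_uuu = 0.230417, Gamma_uuv = 0.168687, Gamma_uvv = -2.157514, Gamma_vuu = -0.203889, Gamma_vuv = -0.043335, Gamma_vvv = 0.248537; k4 = (1.695523, 1.497993, 3.322134, 0.248558)
  Y <- Y + (h/6)(k1 + 2k2 + 2k3 + k4): u = 0.5801, v = -0.4251, du/dtau = 1.6937, dv/dtau = 1.4986
step 2:
  k1: at (u, v) = (0.580067, -0.425144), (du/dtau, dv/dtau) = (1.693674, 1.498646); Gamma_uuu = 0.230346, Gamma_uuv = 0.168753, Gamma_uvv = -2.158436, Gamma_vuu = -0.203815, Gamma_vuv = -0.043355, Gamma_vvv = 0.248723; k1 = (1.693674, 1.498646, 3.330297, 0.246122)
  k2: at (u, v) = (0.622409, -0.387678), (du/dtau, dv/dtau) = (1.776931, 1.504799); Gamma_uuu = 0.264119, Gamma_uuv = 0.214985, Gamma_uvv = -2.084449, Gamma_vuu = -0.244718, Gamma_vuv = -0.050859, Gamma_vvv = 0.215455; k2 = (1.776931, 1.504799, 2.736409, 0.556801)
  k3: at (u, v) = (0.624490, -0.387524), (du/dtau, dv/dtau) = (1.762084, 1.512566); Gamma_uuu = 0.264404, Gamma_uuv = 0.216326, Gamma_uvv = -2.087184, Gamma_vuu = -0.245170, Gamma_vuv = -0.051103, Gamma_vvv = 0.215509; k3 = (1.762084, 1.512566, 2.801081, 0.540595)
  k4: at (u, v) = (0.668171, -0.349516), (du/dtau, dv/dtau) = (1.833728, 1.525675); Gamma_uuu = 0.294302, Gamma_uuv = 0.267046, Gamma_uvv = -2.005699, Gamma_vuu = -0.287679, Gamma_vuv = -0.056854, Gamma_vvv = 0.177843; k4 = (1.833728, 1.525675, 2.184815, 0.871495)
  Y <- Y + (h/6)(k1 + 2k2 + 2k3 + k4): u = 0.6684, v = -0.3497, du/dtau = 1.8319, dv/dtau = 1.5262


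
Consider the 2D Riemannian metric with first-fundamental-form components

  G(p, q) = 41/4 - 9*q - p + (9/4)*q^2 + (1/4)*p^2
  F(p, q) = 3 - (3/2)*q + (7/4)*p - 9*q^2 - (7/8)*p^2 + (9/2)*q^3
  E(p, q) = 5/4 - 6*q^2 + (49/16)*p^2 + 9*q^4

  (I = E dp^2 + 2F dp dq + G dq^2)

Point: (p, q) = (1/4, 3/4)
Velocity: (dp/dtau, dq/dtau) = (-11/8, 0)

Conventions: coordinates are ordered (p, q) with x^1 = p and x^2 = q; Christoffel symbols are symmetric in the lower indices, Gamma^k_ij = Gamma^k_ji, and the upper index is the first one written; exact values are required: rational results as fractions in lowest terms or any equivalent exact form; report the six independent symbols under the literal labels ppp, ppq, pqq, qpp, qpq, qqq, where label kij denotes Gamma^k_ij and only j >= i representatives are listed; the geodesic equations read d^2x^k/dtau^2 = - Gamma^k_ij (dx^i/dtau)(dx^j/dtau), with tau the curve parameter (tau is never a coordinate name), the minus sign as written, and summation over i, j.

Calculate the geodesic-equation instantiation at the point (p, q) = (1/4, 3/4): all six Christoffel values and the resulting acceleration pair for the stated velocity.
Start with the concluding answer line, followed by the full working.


Answer: Gamma_ppp = 262/469, Gamma_ppq = 1924/469, Gamma_pqq = -4820/469, Gamma_qpp = -3827/13601, Gamma_qpq = 9846/13601, Gamma_qqq = -36398/13601; accelerations (d^2p/dtau^2, d^2q/dtau^2) = (-15851/15008, 463067/870464)

E = 117/128, F = -29/32, G = 145/32 at the point
E_p = 49/32, E_q = 99/16, F_p = 21/16, F_q = -237/32, G_p = -7/8, G_q = -45/8
EG - F^2 = 13601/4096;  g^inv = (4096/13601) * [[145/32, 29/32], [29/32, 117/128]]
first-kind symbols [ij,l] = (1/2)(d_i g_jl + d_j g_il - d_l g_ij): [pp,p] = E_p/2 = 49/64, [pp,q] = F_p - E_q/2 = -57/32, [pq,p] = E_q/2 = 99/32, [pq,q] = G_p/2 = -7/16, [qq,p] = F_q - G_p/2 = -223/32, [qq,q] = G_q/2 = -45/16
Gamma^p_ij = (G*[ij,p] - F*[ij,q])/(EG - F^2), Gamma^q_ij = (E*[ij,q] - F*[ij,p])/(EG - F^2)
Gamma_ppp = 262/469, Gamma_ppq = 1924/469, Gamma_pqq = -4820/469, Gamma_qpp = -3827/13601, Gamma_qpq = 9846/13601, Gamma_qqq = -36398/13601
d^2p/dtau^2 = -(Gamma_ppp*(-11/8)^2 + 2*Gamma_ppq*(-11/8)*(0) + Gamma_pqq*(0)^2) = -15851/15008
d^2q/dtau^2 = -(Gamma_qpp*(-11/8)^2 + 2*Gamma_qpq*(-11/8)*(0) + Gamma_qqq*(0)^2) = 463067/870464


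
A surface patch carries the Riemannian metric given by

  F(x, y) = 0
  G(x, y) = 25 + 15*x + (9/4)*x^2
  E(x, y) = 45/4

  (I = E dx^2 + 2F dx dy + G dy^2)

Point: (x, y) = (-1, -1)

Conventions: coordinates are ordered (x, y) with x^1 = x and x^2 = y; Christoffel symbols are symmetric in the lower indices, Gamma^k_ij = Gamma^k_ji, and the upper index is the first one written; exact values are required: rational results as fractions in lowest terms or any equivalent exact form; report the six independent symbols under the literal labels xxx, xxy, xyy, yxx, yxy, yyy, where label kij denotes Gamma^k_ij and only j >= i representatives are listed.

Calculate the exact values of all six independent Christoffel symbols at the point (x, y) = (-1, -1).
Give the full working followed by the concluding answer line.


E = 45/4, F = 0, G = 49/4 at the point
E_x = 0, E_y = 0, F_x = 0, F_y = 0, G_x = 21/2, G_y = 0
EG - F^2 = 2205/16;  g^inv = (16/2205) * [[49/4, 0], [0, 45/4]]
first-kind symbols [ij,l] = (1/2)(d_i g_jl + d_j g_il - d_l g_ij): [xx,x] = E_x/2 = 0, [xx,y] = F_x - E_y/2 = 0, [xy,x] = E_y/2 = 0, [xy,y] = G_x/2 = 21/4, [yy,x] = F_y - G_x/2 = -21/4, [yy,y] = G_y/2 = 0
Gamma^x_ij = (G*[ij,x] - F*[ij,y])/(EG - F^2), Gamma^y_ij = (E*[ij,y] - F*[ij,x])/(EG - F^2)

Answer: Gamma_xxx = 0, Gamma_xxy = 0, Gamma_xyy = -7/15, Gamma_yxx = 0, Gamma_yxy = 3/7, Gamma_yyy = 0


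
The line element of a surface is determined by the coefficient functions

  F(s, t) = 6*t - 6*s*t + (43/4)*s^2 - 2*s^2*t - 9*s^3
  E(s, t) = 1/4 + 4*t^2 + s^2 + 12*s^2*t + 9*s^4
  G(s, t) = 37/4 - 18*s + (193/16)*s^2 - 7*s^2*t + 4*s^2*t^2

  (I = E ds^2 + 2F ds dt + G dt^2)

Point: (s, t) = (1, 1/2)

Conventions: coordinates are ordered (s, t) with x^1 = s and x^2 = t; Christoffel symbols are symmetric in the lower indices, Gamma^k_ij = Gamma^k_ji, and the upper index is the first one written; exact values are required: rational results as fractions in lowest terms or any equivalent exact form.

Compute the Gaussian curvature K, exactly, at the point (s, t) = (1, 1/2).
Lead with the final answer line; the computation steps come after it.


Answer: K = -935920/247107

E = 69/4, F = 3/4, G = 13/16, EG - F^2 = 861/64 at the point
E_s = 50, E_t = 16, F_s = -21/2, F_t = -2, G_s = 9/8, G_t = -3
E_tt = 8, F_st = -10, G_ss = 153/8
Using the Brioschi determinant formula for K from the metric derivatives:
M1 = [[-E_tt/2 + F_st - G_ss/2, E_s/2, F_s - E_t/2], [F_t - G_s/2, E, F], [G_t/2, F, G]] = [[-377/16, 25, -37/2], [-41/16, 69/4, 3/4], [-3/2, 3/4, 13/16]]; det M1 = -753865/1024
M2 = [[0, E_t/2, G_s/2], [E_t/2, E, F], [G_s/2, F, G]] = [[0, 8, 9/16], [8, 69/4, 3/4], [9/16, 3/4, 13/16]]; det M2 = -51925/1024
det M1 - det M2 = -175485/256; K = -175485/256 / (861/64)^2 = -935920/247107


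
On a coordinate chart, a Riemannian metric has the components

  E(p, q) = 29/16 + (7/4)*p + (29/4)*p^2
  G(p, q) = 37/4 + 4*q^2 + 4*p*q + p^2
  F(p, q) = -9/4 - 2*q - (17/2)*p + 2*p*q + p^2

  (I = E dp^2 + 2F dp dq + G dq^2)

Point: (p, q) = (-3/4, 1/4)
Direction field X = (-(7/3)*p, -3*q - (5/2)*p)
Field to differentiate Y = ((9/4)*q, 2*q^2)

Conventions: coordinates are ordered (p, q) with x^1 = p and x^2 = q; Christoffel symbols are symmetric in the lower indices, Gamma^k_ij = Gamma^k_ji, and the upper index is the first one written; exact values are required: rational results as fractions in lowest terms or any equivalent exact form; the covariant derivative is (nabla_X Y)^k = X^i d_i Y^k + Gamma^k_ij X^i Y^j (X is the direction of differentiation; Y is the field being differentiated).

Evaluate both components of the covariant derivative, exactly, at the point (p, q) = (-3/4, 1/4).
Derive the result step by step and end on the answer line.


E = 293/64, F = 61/16, G = 149/16 at the point
E_p = -73/8, E_q = 0, F_p = -19/2, F_q = -7/2, G_p = -1/2, G_q = -1
EG - F^2 = 28773/1024;  g^inv = (1024/28773) * [[149/16, -61/16], [-61/16, 293/64]]
first-kind symbols [ij,l] = (1/2)(d_i g_jl + d_j g_il - d_l g_ij): [pp,p] = E_p/2 = -73/16, [pp,q] = F_p - E_q/2 = -19/2, [pq,p] = E_q/2 = 0, [pq,q] = G_p/2 = -1/4, [qq,p] = F_q - G_p/2 = -13/4, [qq,q] = G_q/2 = -1/2
Gamma^p_ij = (G*[ij,p] - F*[ij,q])/(EG - F^2), Gamma^q_ij = (E*[ij,q] - F*[ij,p])/(EG - F^2)
Gamma_ppp = -2140/9591, Gamma_ppq = 976/28773, Gamma_pqq = -9680/9591, Gamma_qpp = -8908/9591, Gamma_qpq = -1172/28773, Gamma_qqq = 3448/9591
X = (7/4, 9/8), Y = (9/16, 1/8) at the point

Answer: (nabla_X Y)^p = 88013/40032, (nabla_X Y)^q = 9071/40032


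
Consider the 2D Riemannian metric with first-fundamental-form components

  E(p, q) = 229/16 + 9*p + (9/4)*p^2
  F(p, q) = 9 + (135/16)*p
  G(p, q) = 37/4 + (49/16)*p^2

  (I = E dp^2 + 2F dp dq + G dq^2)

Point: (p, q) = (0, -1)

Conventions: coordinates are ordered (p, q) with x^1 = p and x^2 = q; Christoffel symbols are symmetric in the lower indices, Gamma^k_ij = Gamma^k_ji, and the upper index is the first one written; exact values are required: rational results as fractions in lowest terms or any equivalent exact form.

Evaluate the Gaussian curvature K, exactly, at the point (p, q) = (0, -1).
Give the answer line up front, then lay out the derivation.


Answer: K = -196/3289

E = 229/16, F = 9, G = 37/4, EG - F^2 = 3289/64 at the point
E_p = 9, E_q = 0, F_p = 135/16, F_q = 0, G_p = 0, G_q = 0
E_qq = 0, F_pq = 0, G_pp = 49/8
The intrinsic route: Brioschi's K = (det M1 - det M2)/(EG - F^2)^2.
M1 = [[-E_qq/2 + F_pq - G_pp/2, E_p/2, F_p - E_q/2], [F_q - G_p/2, E, F], [G_q/2, F, G]] = [[-49/16, 9/2, 135/16], [0, 229/16, 9], [0, 9, 37/4]]; det M1 = -161161/1024
M2 = [[0, E_q/2, G_p/2], [E_q/2, E, F], [G_p/2, F, G]] = [[0, 0, 0], [0, 229/16, 9], [0, 9, 37/4]]; det M2 = 0
det M1 - det M2 = -161161/1024; K = -161161/1024 / (3289/64)^2 = -196/3289


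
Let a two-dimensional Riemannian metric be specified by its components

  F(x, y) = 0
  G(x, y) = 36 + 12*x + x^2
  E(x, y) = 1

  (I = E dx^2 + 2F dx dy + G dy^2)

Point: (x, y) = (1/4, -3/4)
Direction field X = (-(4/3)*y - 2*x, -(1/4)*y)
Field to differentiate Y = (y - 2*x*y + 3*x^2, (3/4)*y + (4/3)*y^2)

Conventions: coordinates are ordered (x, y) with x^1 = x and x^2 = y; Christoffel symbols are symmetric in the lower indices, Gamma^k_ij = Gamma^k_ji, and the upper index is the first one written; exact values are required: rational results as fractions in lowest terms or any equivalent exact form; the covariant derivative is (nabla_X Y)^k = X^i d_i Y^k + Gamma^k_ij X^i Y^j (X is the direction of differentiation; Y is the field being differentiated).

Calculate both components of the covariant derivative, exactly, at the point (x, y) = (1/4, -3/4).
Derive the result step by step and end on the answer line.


E = 1, F = 0, G = 625/16 at the point
E_x = 0, E_y = 0, F_x = 0, F_y = 0, G_x = 25/2, G_y = 0
EG - F^2 = 625/16;  g^inv = (16/625) * [[625/16, 0], [0, 1]]
first-kind symbols [ij,l] = (1/2)(d_i g_jl + d_j g_il - d_l g_ij): [xx,x] = E_x/2 = 0, [xx,y] = F_x - E_y/2 = 0, [xy,x] = E_y/2 = 0, [xy,y] = G_x/2 = 25/4, [yy,x] = F_y - G_x/2 = -25/4, [yy,y] = G_y/2 = 0
Gamma^x_ij = (G*[ij,x] - F*[ij,y])/(EG - F^2), Gamma^y_ij = (E*[ij,y] - F*[ij,x])/(EG - F^2)
Gamma_xxx = 0, Gamma_xxy = 0, Gamma_xyy = -25/4, Gamma_yxx = 0, Gamma_yxy = 4/25, Gamma_yyy = 0
X = (1/2, 3/16), Y = (-3/16, 3/16) at the point

Answer: (nabla_X Y)^x = 1407/1024, (nabla_X Y)^y = -9/40
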